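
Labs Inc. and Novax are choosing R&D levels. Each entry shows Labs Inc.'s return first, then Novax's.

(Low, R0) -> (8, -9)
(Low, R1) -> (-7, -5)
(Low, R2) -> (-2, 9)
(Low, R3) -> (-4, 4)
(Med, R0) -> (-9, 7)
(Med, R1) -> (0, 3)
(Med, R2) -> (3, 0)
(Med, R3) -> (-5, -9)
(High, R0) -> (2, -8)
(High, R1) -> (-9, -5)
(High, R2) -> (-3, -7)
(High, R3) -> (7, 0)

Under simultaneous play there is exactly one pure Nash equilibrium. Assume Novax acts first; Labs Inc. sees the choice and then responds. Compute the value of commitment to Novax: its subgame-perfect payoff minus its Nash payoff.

Solve by backward induction (Novax leads).
- R0 → Labs Inc. plays Low (best of 8, -9, 2); Novax gets -9.
- R1 → Labs Inc. plays Med (best of -7, 0, -9); Novax gets 3.
- R2 → Labs Inc. plays Med (best of -2, 3, -3); Novax gets 0.
- R3 → Labs Inc. plays High (best of -4, -5, 7); Novax gets 0.
Novax's induced payoffs are -9, 3, 0, 0, so Novax commits to R1. Subgame-perfect outcome: (Med, R1) with payoffs (0, 3).
Under simultaneous play:
Labs Inc.'s best replies: R0→Low; R1→Med; R2→Med; R3→High.
Novax's best replies: Low→R2; Med→R0; High→R3.
The unique mutual best reply is (High, R3), giving (7, 0).
Novax's commitment gain: 3 − 0 = 3.

3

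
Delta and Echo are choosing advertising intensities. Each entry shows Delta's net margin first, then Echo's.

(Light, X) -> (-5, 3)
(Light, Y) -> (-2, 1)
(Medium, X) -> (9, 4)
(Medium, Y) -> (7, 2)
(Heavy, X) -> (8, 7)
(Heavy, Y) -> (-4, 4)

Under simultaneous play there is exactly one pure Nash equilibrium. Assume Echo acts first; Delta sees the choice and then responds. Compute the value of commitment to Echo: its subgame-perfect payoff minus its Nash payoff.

0

Work backward from Delta's decision.
- X: Delta compares -5, 9, 8 and picks Medium; Echo would get 4.
- Y: Delta compares -2, 7, -4 and picks Medium; Echo would get 2.
Among 4, 2, the best is 4 at X. Subgame-perfect outcome: (Medium, X) with payoffs (9, 4).
For the simultaneous game, intersect best replies.
Delta's best replies: X→Medium; Y→Medium.
Echo's best replies: Light→X; Medium→X; Heavy→X.
Only (Medium, X) has each player best-responding; Nash payoffs (9, 4).
Echo's commitment gain: 4 − 4 = 0.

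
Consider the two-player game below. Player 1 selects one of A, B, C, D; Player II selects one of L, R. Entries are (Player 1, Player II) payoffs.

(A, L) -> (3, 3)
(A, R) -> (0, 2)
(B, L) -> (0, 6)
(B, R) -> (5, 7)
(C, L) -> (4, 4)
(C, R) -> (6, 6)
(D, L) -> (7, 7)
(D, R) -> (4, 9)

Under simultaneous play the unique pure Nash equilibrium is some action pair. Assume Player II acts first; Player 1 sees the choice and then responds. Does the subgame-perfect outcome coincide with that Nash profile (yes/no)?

no

Player 1 best-responds to each possible Player II move:
- L: Player 1 compares 3, 0, 4, 7 and picks D; Player II would get 7.
- R: Player 1 compares 0, 5, 6, 4 and picks C; Player II would get 6.
Player II's induced payoffs are 7, 6, so Player II commits to L. Subgame-perfect outcome: (D, L) with payoffs (7, 7).
Under simultaneous play:
Player 1's best replies: L→D; R→C.
Player II's best replies: A→L; B→R; C→R; D→R.
The unique mutual best reply is (C, R), giving (6, 6).
Sequential outcome (D, L) differs from the Nash profile (C, R).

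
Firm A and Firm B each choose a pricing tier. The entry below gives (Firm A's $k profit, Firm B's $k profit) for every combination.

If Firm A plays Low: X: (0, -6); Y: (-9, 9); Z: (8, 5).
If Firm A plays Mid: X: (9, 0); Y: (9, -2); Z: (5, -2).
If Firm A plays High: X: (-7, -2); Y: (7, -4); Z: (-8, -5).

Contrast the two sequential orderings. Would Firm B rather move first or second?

first

If Firm A leads: Firm B's best replies are Low→Y, Mid→X, High→X; Firm A's induced payoffs -9, 9, -7; outcome (Mid, X), payoffs (9, 0).
If Firm B leads: Firm A's best replies are X→Mid, Y→Mid, Z→Low; Firm B's induced payoffs 0, -2, 5; outcome (Low, Z), payoffs (8, 5).
Firm B gets 5 moving first and 0 moving second, so Firm B prefers to move first.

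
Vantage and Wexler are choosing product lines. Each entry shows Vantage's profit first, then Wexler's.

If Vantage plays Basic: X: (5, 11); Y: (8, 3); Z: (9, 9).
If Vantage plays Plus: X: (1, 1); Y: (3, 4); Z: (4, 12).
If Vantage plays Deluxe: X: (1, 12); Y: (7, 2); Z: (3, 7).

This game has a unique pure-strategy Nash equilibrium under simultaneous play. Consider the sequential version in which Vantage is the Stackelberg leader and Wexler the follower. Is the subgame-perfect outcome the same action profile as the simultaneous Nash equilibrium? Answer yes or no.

yes

Work backward from Wexler's decision.
- Basic: Wexler compares 11, 3, 9 and picks X; Vantage would get 5.
- Plus: Wexler compares 1, 4, 12 and picks Z; Vantage would get 4.
- Deluxe: Wexler compares 12, 2, 7 and picks X; Vantage would get 1.
Among 5, 4, 1, the best is 5 at Basic. Subgame-perfect outcome: (Basic, X) with payoffs (5, 11).
For the simultaneous game, intersect best replies.
Vantage's best replies: X→Basic; Y→Basic; Z→Basic.
Wexler's best replies: Basic→X; Plus→Z; Deluxe→X.
Only (Basic, X) has each player best-responding; Nash payoffs (5, 11).
Sequential outcome (Basic, X) coincides with the Nash profile (Basic, X).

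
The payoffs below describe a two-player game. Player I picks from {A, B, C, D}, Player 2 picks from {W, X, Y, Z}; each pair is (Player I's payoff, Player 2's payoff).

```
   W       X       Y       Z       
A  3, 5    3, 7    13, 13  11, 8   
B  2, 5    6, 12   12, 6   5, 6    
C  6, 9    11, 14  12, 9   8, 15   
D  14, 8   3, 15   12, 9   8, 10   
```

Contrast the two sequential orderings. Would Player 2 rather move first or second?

If Player I leads: Player 2's best replies are A→Y, B→X, C→Z, D→X; Player I's induced payoffs 13, 6, 8, 3; outcome (A, Y), payoffs (13, 13).
If Player 2 leads: Player I's best replies are W→D, X→C, Y→A, Z→A; Player 2's induced payoffs 8, 14, 13, 8; outcome (C, X), payoffs (11, 14).
Player 2 gets 14 moving first and 13 moving second, so Player 2 prefers to move first.

first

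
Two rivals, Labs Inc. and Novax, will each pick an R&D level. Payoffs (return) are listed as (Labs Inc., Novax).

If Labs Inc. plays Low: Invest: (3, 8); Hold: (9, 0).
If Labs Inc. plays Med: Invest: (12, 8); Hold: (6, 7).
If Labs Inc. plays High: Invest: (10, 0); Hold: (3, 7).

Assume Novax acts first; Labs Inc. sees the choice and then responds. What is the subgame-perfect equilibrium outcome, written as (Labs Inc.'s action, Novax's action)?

Backward induction with Novax moving first.
- Invest → Labs Inc. plays Med (best of 3, 12, 10); Novax gets 8.
- Hold → Labs Inc. plays Low (best of 9, 6, 3); Novax gets 0.
Novax's induced payoffs are 8, 0, so Novax commits to Invest. Subgame-perfect outcome: (Med, Invest) with payoffs (12, 8).

(Med, Invest)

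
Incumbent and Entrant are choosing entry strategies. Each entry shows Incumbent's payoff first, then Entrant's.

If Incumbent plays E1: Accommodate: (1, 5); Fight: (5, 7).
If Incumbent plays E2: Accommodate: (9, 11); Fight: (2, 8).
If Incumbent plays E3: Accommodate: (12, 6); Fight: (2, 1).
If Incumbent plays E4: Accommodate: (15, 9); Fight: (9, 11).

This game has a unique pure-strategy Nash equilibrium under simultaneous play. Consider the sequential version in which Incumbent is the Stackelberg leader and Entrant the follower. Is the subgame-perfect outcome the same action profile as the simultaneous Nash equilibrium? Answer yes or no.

Solve by backward induction (Incumbent leads).
- E1: Entrant compares 5, 7 and picks Fight; Incumbent would get 5.
- E2: Entrant compares 11, 8 and picks Accommodate; Incumbent would get 9.
- E3: Entrant compares 6, 1 and picks Accommodate; Incumbent would get 12.
- E4: Entrant compares 9, 11 and picks Fight; Incumbent would get 9.
Incumbent's induced payoffs are 5, 9, 12, 9, so Incumbent commits to E3. Subgame-perfect outcome: (E3, Accommodate) with payoffs (12, 6).
Under simultaneous play:
Incumbent's best replies: Accommodate→E4; Fight→E4.
Entrant's best replies: E1→Fight; E2→Accommodate; E3→Accommodate; E4→Fight.
The unique mutual best reply is (E4, Fight), giving (9, 11).
Sequential outcome (E3, Accommodate) differs from the Nash profile (E4, Fight).

no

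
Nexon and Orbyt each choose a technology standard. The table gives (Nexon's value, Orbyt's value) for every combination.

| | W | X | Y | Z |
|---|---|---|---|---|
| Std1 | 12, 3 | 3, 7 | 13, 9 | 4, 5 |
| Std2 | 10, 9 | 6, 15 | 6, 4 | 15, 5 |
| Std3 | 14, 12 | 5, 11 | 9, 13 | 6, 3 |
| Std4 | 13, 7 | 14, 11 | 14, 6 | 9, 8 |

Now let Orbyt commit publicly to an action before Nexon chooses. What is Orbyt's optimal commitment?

W

Work backward from Nexon's decision.
- W → Nexon plays Std3 (best of 12, 10, 14, 13); Orbyt gets 12.
- X → Nexon plays Std4 (best of 3, 6, 5, 14); Orbyt gets 11.
- Y → Nexon plays Std4 (best of 13, 6, 9, 14); Orbyt gets 6.
- Z → Nexon plays Std2 (best of 4, 15, 6, 9); Orbyt gets 5.
Orbyt's induced payoffs are 12, 11, 6, 5, so Orbyt commits to W. Subgame-perfect outcome: (Std3, W) with payoffs (14, 12).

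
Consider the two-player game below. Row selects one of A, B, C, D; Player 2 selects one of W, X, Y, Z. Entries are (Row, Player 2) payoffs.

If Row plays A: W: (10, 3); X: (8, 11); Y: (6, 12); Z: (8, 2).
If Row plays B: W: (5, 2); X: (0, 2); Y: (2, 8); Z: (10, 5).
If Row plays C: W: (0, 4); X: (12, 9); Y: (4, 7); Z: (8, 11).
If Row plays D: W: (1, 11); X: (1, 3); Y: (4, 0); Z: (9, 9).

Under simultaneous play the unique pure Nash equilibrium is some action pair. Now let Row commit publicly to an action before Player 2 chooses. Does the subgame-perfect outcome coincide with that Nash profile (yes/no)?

Work backward from Player 2's decision.
- A: BR = Y, leader payoff 6.
- B: BR = Y, leader payoff 2.
- C: BR = Z, leader payoff 8.
- D: BR = W, leader payoff 1.
Maximizing over 6, 2, 8, 1, Row chooses C. Subgame-perfect outcome: (C, Z) with payoffs (8, 11).
For the simultaneous game, intersect best replies.
Row's best replies: W→A; X→C; Y→A; Z→B.
Player 2's best replies: A→Y; B→Y; C→Z; D→W.
The unique mutual best reply is (A, Y), giving (6, 12).
Sequential outcome (C, Z) differs from the Nash profile (A, Y).

no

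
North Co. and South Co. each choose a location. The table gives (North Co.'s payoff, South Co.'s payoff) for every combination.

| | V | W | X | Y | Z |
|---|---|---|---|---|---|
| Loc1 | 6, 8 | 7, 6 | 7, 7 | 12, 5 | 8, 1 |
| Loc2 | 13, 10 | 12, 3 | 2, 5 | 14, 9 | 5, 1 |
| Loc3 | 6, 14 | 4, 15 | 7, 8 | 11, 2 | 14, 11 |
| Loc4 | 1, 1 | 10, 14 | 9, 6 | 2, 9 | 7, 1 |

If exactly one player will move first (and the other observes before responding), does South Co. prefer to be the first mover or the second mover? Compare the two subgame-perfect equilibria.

If North Co. leads: South Co.'s best replies are Loc1→V, Loc2→V, Loc3→W, Loc4→W; North Co.'s induced payoffs 6, 13, 4, 10; outcome (Loc2, V), payoffs (13, 10).
If South Co. leads: North Co.'s best replies are V→Loc2, W→Loc2, X→Loc4, Y→Loc2, Z→Loc3; South Co.'s induced payoffs 10, 3, 6, 9, 11; outcome (Loc3, Z), payoffs (14, 11).
South Co. gets 11 moving first and 10 moving second, so South Co. prefers to move first.

first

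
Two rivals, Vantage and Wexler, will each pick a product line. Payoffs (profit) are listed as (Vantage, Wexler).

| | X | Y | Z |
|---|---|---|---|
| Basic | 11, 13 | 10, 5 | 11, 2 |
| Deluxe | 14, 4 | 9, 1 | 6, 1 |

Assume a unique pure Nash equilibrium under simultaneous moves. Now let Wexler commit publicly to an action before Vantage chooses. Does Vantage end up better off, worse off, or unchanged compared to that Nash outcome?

worse off

Vantage best-responds to each possible Wexler move:
- X: Vantage compares 11, 14 and picks Deluxe; Wexler would get 4.
- Y: Vantage compares 10, 9 and picks Basic; Wexler would get 5.
- Z: Vantage compares 11, 6 and picks Basic; Wexler would get 2.
Among 4, 5, 2, the best is 5 at Y. Subgame-perfect outcome: (Basic, Y) with payoffs (10, 5).
Under simultaneous play:
Vantage's best replies: X→Deluxe; Y→Basic; Z→Basic.
Wexler's best replies: Basic→X; Deluxe→X.
The unique mutual best reply is (Deluxe, X), giving (14, 4).
Vantage earns 10 sequentially versus 14 at the Nash outcome: worse off.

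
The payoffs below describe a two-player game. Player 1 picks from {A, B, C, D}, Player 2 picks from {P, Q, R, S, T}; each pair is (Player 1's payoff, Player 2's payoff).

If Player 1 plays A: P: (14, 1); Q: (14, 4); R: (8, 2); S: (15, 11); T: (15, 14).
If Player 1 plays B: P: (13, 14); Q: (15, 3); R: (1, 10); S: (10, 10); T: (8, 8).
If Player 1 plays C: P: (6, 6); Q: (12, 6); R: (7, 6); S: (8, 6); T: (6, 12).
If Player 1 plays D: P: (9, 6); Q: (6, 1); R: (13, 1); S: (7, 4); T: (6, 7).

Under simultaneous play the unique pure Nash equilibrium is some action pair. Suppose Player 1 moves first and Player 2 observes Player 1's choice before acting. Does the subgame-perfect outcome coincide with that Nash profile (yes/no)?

yes

Player 2 best-responds to each possible Player 1 move:
- A → Player 2 plays T (best of 1, 4, 2, 11, 14); Player 1 gets 15.
- B → Player 2 plays P (best of 14, 3, 10, 10, 8); Player 1 gets 13.
- C → Player 2 plays T (best of 6, 6, 6, 6, 12); Player 1 gets 6.
- D → Player 2 plays T (best of 6, 1, 1, 4, 7); Player 1 gets 6.
Maximizing over 15, 13, 6, 6, Player 1 chooses A. Subgame-perfect outcome: (A, T) with payoffs (15, 14).
For the simultaneous game, intersect best replies.
Player 1's best replies: P→A; Q→B; R→D; S→A; T→A.
Player 2's best replies: A→T; B→P; C→T; D→T.
The unique mutual best reply is (A, T), giving (15, 14).
Sequential outcome (A, T) coincides with the Nash profile (A, T).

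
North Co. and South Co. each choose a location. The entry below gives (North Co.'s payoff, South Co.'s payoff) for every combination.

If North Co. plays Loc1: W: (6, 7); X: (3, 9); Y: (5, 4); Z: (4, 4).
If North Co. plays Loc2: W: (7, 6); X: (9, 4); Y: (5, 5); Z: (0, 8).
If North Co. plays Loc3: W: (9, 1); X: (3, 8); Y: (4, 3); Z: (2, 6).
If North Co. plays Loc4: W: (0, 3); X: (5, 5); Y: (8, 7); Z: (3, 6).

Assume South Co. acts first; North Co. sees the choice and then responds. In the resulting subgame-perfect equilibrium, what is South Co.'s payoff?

7

Solve by backward induction (South Co. leads).
- W → North Co. plays Loc3 (best of 6, 7, 9, 0); South Co. gets 1.
- X → North Co. plays Loc2 (best of 3, 9, 3, 5); South Co. gets 4.
- Y → North Co. plays Loc4 (best of 5, 5, 4, 8); South Co. gets 7.
- Z → North Co. plays Loc1 (best of 4, 0, 2, 3); South Co. gets 4.
Maximizing over 1, 4, 7, 4, South Co. chooses Y. Subgame-perfect outcome: (Loc4, Y) with payoffs (8, 7).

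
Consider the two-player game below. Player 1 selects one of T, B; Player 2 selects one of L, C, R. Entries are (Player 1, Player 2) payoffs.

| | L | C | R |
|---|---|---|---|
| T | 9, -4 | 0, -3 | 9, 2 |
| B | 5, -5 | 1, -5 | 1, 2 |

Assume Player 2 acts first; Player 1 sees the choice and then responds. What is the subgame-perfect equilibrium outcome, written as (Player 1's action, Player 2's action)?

(T, R)

Work backward from Player 1's decision.
- L: Player 1 compares 9, 5 and picks T; Player 2 would get -4.
- C: Player 1 compares 0, 1 and picks B; Player 2 would get -5.
- R: Player 1 compares 9, 1 and picks T; Player 2 would get 2.
Maximizing over -4, -5, 2, Player 2 chooses R. Subgame-perfect outcome: (T, R) with payoffs (9, 2).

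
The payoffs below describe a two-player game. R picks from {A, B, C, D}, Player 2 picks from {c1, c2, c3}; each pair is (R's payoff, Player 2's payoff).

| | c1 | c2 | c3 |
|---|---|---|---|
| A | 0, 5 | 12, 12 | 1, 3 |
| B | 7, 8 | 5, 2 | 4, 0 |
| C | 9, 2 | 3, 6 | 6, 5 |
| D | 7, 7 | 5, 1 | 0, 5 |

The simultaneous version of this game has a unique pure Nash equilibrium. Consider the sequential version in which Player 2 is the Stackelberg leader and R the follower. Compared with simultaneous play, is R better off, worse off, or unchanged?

unchanged

Solve by backward induction (Player 2 leads).
- c1: R compares 0, 7, 9, 7 and picks C; Player 2 would get 2.
- c2: R compares 12, 5, 3, 5 and picks A; Player 2 would get 12.
- c3: R compares 1, 4, 6, 0 and picks C; Player 2 would get 5.
Among 2, 12, 5, the best is 12 at c2. Subgame-perfect outcome: (A, c2) with payoffs (12, 12).
For the simultaneous game, intersect best replies.
R's best replies: c1→C; c2→A; c3→C.
Player 2's best replies: A→c2; B→c1; C→c2; D→c1.
Only (A, c2) has each player best-responding; Nash payoffs (12, 12).
R earns 12 sequentially versus 12 at the Nash outcome: unchanged.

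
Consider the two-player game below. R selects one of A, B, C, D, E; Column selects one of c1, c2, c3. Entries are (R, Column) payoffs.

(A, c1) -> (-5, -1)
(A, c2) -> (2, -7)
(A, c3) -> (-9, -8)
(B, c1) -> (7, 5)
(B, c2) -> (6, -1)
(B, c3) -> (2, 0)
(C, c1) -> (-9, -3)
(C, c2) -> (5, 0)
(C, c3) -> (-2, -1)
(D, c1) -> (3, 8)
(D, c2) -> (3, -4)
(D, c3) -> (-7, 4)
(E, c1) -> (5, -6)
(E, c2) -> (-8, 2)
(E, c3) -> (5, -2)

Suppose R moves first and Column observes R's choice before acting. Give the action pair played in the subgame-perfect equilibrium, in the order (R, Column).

Column best-responds to each possible R move:
- A: BR = c1, leader payoff -5.
- B: BR = c1, leader payoff 7.
- C: BR = c2, leader payoff 5.
- D: BR = c1, leader payoff 3.
- E: BR = c2, leader payoff -8.
R's induced payoffs are -5, 7, 5, 3, -8, so R commits to B. Subgame-perfect outcome: (B, c1) with payoffs (7, 5).

(B, c1)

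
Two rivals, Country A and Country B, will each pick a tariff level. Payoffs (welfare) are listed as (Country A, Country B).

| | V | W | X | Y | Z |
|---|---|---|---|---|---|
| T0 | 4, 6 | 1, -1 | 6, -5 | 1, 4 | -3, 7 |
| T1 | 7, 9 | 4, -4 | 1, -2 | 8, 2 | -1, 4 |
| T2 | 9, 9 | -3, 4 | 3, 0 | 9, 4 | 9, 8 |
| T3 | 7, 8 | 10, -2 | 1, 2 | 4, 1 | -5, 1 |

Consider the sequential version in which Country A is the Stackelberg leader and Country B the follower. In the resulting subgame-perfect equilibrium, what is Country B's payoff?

Solve by backward induction (Country A leads).
- T0 → Country B plays Z (best of 6, -1, -5, 4, 7); Country A gets -3.
- T1 → Country B plays V (best of 9, -4, -2, 2, 4); Country A gets 7.
- T2 → Country B plays V (best of 9, 4, 0, 4, 8); Country A gets 9.
- T3 → Country B plays V (best of 8, -2, 2, 1, 1); Country A gets 7.
Country A's induced payoffs are -3, 7, 9, 7, so Country A commits to T2. Subgame-perfect outcome: (T2, V) with payoffs (9, 9).

9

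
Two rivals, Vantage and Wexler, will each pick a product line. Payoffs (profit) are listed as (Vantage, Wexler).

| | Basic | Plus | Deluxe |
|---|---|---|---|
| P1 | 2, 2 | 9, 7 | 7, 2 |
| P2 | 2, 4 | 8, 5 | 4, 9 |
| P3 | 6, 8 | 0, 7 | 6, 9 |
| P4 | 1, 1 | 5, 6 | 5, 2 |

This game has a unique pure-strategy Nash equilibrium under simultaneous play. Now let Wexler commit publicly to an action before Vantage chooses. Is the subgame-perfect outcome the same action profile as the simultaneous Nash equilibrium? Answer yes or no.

Vantage best-responds to each possible Wexler move:
- Basic: Vantage compares 2, 2, 6, 1 and picks P3; Wexler would get 8.
- Plus: Vantage compares 9, 8, 0, 5 and picks P1; Wexler would get 7.
- Deluxe: Vantage compares 7, 4, 6, 5 and picks P1; Wexler would get 2.
Maximizing over 8, 7, 2, Wexler chooses Basic. Subgame-perfect outcome: (P3, Basic) with payoffs (6, 8).
For the simultaneous game, intersect best replies.
Vantage's best replies: Basic→P3; Plus→P1; Deluxe→P1.
Wexler's best replies: P1→Plus; P2→Deluxe; P3→Deluxe; P4→Plus.
The unique mutual best reply is (P1, Plus), giving (9, 7).
Sequential outcome (P3, Basic) differs from the Nash profile (P1, Plus).

no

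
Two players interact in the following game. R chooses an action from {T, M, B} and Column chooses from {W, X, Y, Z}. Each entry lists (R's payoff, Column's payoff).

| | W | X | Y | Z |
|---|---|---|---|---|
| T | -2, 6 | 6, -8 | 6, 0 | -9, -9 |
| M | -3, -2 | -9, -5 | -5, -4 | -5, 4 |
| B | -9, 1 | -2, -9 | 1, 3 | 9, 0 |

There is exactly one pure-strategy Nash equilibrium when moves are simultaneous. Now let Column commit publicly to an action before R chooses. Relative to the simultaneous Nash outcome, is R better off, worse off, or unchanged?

unchanged

Work backward from R's decision.
- W: R compares -2, -3, -9 and picks T; Column would get 6.
- X: R compares 6, -9, -2 and picks T; Column would get -8.
- Y: R compares 6, -5, 1 and picks T; Column would get 0.
- Z: R compares -9, -5, 9 and picks B; Column would get 0.
Maximizing over 6, -8, 0, 0, Column chooses W. Subgame-perfect outcome: (T, W) with payoffs (-2, 6).
Now find the simultaneous Nash equilibrium.
R's best replies: W→T; X→T; Y→T; Z→B.
Column's best replies: T→W; M→Z; B→Y.
Only (T, W) has each player best-responding; Nash payoffs (-2, 6).
R earns -2 sequentially versus -2 at the Nash outcome: unchanged.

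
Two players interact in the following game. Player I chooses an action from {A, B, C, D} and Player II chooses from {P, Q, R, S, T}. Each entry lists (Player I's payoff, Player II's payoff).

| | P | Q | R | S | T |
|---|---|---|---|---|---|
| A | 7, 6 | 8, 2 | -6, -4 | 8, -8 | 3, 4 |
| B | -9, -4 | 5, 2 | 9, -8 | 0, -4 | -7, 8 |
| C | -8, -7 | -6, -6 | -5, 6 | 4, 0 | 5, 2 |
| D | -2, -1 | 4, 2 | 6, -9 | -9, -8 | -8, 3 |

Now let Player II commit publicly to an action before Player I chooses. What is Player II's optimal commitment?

Solve by backward induction (Player II leads).
- P → Player I plays A (best of 7, -9, -8, -2); Player II gets 6.
- Q → Player I plays A (best of 8, 5, -6, 4); Player II gets 2.
- R → Player I plays B (best of -6, 9, -5, 6); Player II gets -8.
- S → Player I plays A (best of 8, 0, 4, -9); Player II gets -8.
- T → Player I plays C (best of 3, -7, 5, -8); Player II gets 2.
Maximizing over 6, 2, -8, -8, 2, Player II chooses P. Subgame-perfect outcome: (A, P) with payoffs (7, 6).

P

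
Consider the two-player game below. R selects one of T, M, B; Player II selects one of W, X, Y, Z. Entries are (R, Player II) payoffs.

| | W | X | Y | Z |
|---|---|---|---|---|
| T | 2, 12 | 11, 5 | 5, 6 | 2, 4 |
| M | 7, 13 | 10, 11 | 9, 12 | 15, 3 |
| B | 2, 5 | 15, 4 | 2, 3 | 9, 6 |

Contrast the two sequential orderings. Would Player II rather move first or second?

If R leads: Player II's best replies are T→W, M→W, B→Z; R's induced payoffs 2, 7, 9; outcome (B, Z), payoffs (9, 6).
If Player II leads: R's best replies are W→M, X→B, Y→M, Z→M; Player II's induced payoffs 13, 4, 12, 3; outcome (M, W), payoffs (7, 13).
Player II gets 13 moving first and 6 moving second, so Player II prefers to move first.

first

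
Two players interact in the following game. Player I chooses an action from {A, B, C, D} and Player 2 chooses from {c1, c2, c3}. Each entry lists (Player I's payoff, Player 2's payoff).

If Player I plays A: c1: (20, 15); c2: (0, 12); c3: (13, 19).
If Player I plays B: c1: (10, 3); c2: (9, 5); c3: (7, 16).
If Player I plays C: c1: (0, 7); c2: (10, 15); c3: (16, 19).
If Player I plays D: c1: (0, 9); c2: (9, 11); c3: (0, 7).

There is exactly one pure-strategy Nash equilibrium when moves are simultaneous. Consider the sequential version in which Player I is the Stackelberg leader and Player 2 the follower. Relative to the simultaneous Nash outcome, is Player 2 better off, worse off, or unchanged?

Player 2 best-responds to each possible Player I move:
- A → Player 2 plays c3 (best of 15, 12, 19); Player I gets 13.
- B → Player 2 plays c3 (best of 3, 5, 16); Player I gets 7.
- C → Player 2 plays c3 (best of 7, 15, 19); Player I gets 16.
- D → Player 2 plays c2 (best of 9, 11, 7); Player I gets 9.
Player I's induced payoffs are 13, 7, 16, 9, so Player I commits to C. Subgame-perfect outcome: (C, c3) with payoffs (16, 19).
For the simultaneous game, intersect best replies.
Player I's best replies: c1→A; c2→C; c3→C.
Player 2's best replies: A→c3; B→c3; C→c3; D→c2.
The unique mutual best reply is (C, c3), giving (16, 19).
Player 2 earns 19 sequentially versus 19 at the Nash outcome: unchanged.

unchanged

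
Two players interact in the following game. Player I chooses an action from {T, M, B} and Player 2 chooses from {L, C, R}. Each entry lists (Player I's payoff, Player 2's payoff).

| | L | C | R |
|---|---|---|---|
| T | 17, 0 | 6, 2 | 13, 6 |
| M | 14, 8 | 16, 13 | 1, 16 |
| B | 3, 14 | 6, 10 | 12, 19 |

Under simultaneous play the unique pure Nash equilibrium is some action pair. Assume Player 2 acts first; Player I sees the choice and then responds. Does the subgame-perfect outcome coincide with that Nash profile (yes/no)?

Player I best-responds to each possible Player 2 move:
- L: Player I compares 17, 14, 3 and picks T; Player 2 would get 0.
- C: Player I compares 6, 16, 6 and picks M; Player 2 would get 13.
- R: Player I compares 13, 1, 12 and picks T; Player 2 would get 6.
Player 2's induced payoffs are 0, 13, 6, so Player 2 commits to C. Subgame-perfect outcome: (M, C) with payoffs (16, 13).
For the simultaneous game, intersect best replies.
Player I's best replies: L→T; C→M; R→T.
Player 2's best replies: T→R; M→R; B→R.
Only (T, R) has each player best-responding; Nash payoffs (13, 6).
Sequential outcome (M, C) differs from the Nash profile (T, R).

no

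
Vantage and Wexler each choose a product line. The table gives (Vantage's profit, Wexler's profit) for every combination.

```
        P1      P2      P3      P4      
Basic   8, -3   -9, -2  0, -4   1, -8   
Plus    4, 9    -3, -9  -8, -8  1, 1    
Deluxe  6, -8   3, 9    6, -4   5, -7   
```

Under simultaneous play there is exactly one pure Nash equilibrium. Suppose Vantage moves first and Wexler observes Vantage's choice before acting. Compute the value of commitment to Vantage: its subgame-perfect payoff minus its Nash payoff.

1

Solve by backward induction (Vantage leads).
- Basic: Wexler compares -3, -2, -4, -8 and picks P2; Vantage would get -9.
- Plus: Wexler compares 9, -9, -8, 1 and picks P1; Vantage would get 4.
- Deluxe: Wexler compares -8, 9, -4, -7 and picks P2; Vantage would get 3.
Maximizing over -9, 4, 3, Vantage chooses Plus. Subgame-perfect outcome: (Plus, P1) with payoffs (4, 9).
For the simultaneous game, intersect best replies.
Vantage's best replies: P1→Basic; P2→Deluxe; P3→Deluxe; P4→Deluxe.
Wexler's best replies: Basic→P2; Plus→P1; Deluxe→P2.
The unique mutual best reply is (Deluxe, P2), giving (3, 9).
Vantage's commitment gain: 4 − 3 = 1.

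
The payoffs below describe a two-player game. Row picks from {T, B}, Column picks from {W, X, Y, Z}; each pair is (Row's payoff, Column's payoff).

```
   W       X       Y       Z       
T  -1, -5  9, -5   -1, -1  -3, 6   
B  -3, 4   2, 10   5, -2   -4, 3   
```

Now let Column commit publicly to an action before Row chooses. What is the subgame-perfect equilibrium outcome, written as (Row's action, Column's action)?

(T, Z)

Backward induction with Column moving first.
- W: Row compares -1, -3 and picks T; Column would get -5.
- X: Row compares 9, 2 and picks T; Column would get -5.
- Y: Row compares -1, 5 and picks B; Column would get -2.
- Z: Row compares -3, -4 and picks T; Column would get 6.
Maximizing over -5, -5, -2, 6, Column chooses Z. Subgame-perfect outcome: (T, Z) with payoffs (-3, 6).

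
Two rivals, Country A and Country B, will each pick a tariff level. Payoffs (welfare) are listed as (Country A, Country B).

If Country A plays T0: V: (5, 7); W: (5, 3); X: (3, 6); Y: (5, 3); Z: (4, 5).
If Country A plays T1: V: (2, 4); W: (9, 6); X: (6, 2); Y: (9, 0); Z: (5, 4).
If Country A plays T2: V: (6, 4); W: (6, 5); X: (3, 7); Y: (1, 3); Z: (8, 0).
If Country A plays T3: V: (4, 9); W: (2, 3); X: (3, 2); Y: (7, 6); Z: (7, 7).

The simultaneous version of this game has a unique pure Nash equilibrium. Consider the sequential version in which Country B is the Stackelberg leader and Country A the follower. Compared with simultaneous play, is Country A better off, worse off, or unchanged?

Backward induction with Country B moving first.
- V: BR = T2, leader payoff 4.
- W: BR = T1, leader payoff 6.
- X: BR = T1, leader payoff 2.
- Y: BR = T1, leader payoff 0.
- Z: BR = T2, leader payoff 0.
Country B's induced payoffs are 4, 6, 2, 0, 0, so Country B commits to W. Subgame-perfect outcome: (T1, W) with payoffs (9, 6).
Now find the simultaneous Nash equilibrium.
Country A's best replies: V→T2; W→T1; X→T1; Y→T1; Z→T2.
Country B's best replies: T0→V; T1→W; T2→X; T3→V.
The unique mutual best reply is (T1, W), giving (9, 6).
Country A earns 9 sequentially versus 9 at the Nash outcome: unchanged.

unchanged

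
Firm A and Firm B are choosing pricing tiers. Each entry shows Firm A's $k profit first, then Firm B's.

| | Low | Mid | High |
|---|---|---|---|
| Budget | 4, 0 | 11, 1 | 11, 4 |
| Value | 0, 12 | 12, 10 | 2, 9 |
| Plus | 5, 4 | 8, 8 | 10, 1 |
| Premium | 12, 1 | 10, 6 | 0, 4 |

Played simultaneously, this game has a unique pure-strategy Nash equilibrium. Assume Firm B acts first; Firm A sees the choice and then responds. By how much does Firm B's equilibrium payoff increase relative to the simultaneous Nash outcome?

Work backward from Firm A's decision.
- Low: BR = Premium, leader payoff 1.
- Mid: BR = Value, leader payoff 10.
- High: BR = Budget, leader payoff 4.
Firm B's induced payoffs are 1, 10, 4, so Firm B commits to Mid. Subgame-perfect outcome: (Value, Mid) with payoffs (12, 10).
For the simultaneous game, intersect best replies.
Firm A's best replies: Low→Premium; Mid→Value; High→Budget.
Firm B's best replies: Budget→High; Value→Low; Plus→Mid; Premium→Mid.
The unique mutual best reply is (Budget, High), giving (11, 4).
Firm B's commitment gain: 10 − 4 = 6.

6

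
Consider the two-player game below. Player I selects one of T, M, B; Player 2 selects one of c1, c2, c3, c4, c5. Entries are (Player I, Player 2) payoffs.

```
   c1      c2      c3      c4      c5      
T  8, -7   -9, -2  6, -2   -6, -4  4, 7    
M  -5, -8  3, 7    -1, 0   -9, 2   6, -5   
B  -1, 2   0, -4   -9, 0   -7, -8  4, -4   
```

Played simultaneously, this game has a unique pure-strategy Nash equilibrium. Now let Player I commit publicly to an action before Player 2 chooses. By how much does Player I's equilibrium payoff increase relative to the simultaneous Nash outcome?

Backward induction with Player I moving first.
- T: BR = c5, leader payoff 4.
- M: BR = c2, leader payoff 3.
- B: BR = c1, leader payoff -1.
Among 4, 3, -1, the best is 4 at T. Subgame-perfect outcome: (T, c5) with payoffs (4, 7).
Under simultaneous play:
Player I's best replies: c1→T; c2→M; c3→T; c4→T; c5→M.
Player 2's best replies: T→c5; M→c2; B→c1.
Only (M, c2) has each player best-responding; Nash payoffs (3, 7).
Player I's commitment gain: 4 − 3 = 1.

1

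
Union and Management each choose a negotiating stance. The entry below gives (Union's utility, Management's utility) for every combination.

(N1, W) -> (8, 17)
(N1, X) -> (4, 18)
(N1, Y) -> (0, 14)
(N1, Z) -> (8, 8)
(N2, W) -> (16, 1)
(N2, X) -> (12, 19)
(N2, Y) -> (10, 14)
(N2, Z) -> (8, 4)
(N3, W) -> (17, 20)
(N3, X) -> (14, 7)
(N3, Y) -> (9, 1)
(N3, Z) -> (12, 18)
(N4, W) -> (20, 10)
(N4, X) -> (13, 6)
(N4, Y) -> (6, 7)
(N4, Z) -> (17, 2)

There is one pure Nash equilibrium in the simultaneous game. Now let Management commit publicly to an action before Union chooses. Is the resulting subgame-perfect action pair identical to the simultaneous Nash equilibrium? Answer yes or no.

Backward induction with Management moving first.
- W: Union compares 8, 16, 17, 20 and picks N4; Management would get 10.
- X: Union compares 4, 12, 14, 13 and picks N3; Management would get 7.
- Y: Union compares 0, 10, 9, 6 and picks N2; Management would get 14.
- Z: Union compares 8, 8, 12, 17 and picks N4; Management would get 2.
Maximizing over 10, 7, 14, 2, Management chooses Y. Subgame-perfect outcome: (N2, Y) with payoffs (10, 14).
Under simultaneous play:
Union's best replies: W→N4; X→N3; Y→N2; Z→N4.
Management's best replies: N1→X; N2→X; N3→W; N4→W.
Only (N4, W) has each player best-responding; Nash payoffs (20, 10).
Sequential outcome (N2, Y) differs from the Nash profile (N4, W).

no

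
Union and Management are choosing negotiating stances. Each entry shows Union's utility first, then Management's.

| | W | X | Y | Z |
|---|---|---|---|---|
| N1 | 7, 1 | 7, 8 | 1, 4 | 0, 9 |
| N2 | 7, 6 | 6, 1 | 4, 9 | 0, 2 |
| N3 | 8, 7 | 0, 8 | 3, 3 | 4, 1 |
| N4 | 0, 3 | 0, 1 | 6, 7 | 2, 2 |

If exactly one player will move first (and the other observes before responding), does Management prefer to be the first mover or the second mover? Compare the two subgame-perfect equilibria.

If Union leads: Management's best replies are N1→Z, N2→Y, N3→X, N4→Y; Union's induced payoffs 0, 4, 0, 6; outcome (N4, Y), payoffs (6, 7).
If Management leads: Union's best replies are W→N3, X→N1, Y→N4, Z→N3; Management's induced payoffs 7, 8, 7, 1; outcome (N1, X), payoffs (7, 8).
Management gets 8 moving first and 7 moving second, so Management prefers to move first.

first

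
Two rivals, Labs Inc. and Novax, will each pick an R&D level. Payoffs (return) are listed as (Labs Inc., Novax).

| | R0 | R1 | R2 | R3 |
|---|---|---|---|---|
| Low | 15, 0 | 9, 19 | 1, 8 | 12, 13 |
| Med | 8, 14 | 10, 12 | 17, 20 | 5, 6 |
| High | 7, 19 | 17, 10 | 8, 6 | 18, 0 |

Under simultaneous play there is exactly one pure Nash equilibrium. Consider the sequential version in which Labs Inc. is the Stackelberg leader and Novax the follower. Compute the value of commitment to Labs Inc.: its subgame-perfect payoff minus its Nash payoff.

0

Solve by backward induction (Labs Inc. leads).
- Low → Novax plays R1 (best of 0, 19, 8, 13); Labs Inc. gets 9.
- Med → Novax plays R2 (best of 14, 12, 20, 6); Labs Inc. gets 17.
- High → Novax plays R0 (best of 19, 10, 6, 0); Labs Inc. gets 7.
Maximizing over 9, 17, 7, Labs Inc. chooses Med. Subgame-perfect outcome: (Med, R2) with payoffs (17, 20).
Now find the simultaneous Nash equilibrium.
Labs Inc.'s best replies: R0→Low; R1→High; R2→Med; R3→High.
Novax's best replies: Low→R1; Med→R2; High→R0.
The unique mutual best reply is (Med, R2), giving (17, 20).
Labs Inc.'s commitment gain: 17 − 17 = 0.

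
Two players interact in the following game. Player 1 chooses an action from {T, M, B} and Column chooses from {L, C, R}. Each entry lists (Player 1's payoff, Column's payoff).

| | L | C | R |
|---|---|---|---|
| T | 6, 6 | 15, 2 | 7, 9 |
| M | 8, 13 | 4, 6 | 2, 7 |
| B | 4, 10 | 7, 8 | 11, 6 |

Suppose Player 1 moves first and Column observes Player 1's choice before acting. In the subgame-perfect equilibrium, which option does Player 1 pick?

M

Column best-responds to each possible Player 1 move:
- T → Column plays R (best of 6, 2, 9); Player 1 gets 7.
- M → Column plays L (best of 13, 6, 7); Player 1 gets 8.
- B → Column plays L (best of 10, 8, 6); Player 1 gets 4.
Among 7, 8, 4, the best is 8 at M. Subgame-perfect outcome: (M, L) with payoffs (8, 13).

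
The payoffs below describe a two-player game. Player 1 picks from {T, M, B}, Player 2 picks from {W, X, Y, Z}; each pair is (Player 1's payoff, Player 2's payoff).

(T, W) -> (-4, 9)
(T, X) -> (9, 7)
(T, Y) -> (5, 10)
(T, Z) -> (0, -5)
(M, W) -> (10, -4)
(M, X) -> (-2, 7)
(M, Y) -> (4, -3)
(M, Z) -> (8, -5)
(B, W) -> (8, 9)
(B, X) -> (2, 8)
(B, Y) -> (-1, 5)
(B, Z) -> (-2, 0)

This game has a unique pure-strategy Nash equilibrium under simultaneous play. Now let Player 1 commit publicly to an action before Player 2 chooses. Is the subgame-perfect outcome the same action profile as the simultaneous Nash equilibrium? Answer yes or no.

Player 2 best-responds to each possible Player 1 move:
- T: BR = Y, leader payoff 5.
- M: BR = X, leader payoff -2.
- B: BR = W, leader payoff 8.
Maximizing over 5, -2, 8, Player 1 chooses B. Subgame-perfect outcome: (B, W) with payoffs (8, 9).
Now find the simultaneous Nash equilibrium.
Player 1's best replies: W→M; X→T; Y→T; Z→M.
Player 2's best replies: T→Y; M→X; B→W.
Only (T, Y) has each player best-responding; Nash payoffs (5, 10).
Sequential outcome (B, W) differs from the Nash profile (T, Y).

no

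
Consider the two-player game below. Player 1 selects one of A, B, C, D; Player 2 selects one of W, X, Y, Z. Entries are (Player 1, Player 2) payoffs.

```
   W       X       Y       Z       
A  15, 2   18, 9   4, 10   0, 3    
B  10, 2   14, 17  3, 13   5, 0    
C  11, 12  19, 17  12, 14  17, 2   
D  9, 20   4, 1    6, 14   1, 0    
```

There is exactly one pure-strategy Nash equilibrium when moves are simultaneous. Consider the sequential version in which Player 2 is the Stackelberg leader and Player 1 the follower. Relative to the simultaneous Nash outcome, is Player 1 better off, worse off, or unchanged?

unchanged

Work backward from Player 1's decision.
- W: BR = A, leader payoff 2.
- X: BR = C, leader payoff 17.
- Y: BR = C, leader payoff 14.
- Z: BR = C, leader payoff 2.
Player 2's induced payoffs are 2, 17, 14, 2, so Player 2 commits to X. Subgame-perfect outcome: (C, X) with payoffs (19, 17).
For the simultaneous game, intersect best replies.
Player 1's best replies: W→A; X→C; Y→C; Z→C.
Player 2's best replies: A→Y; B→X; C→X; D→W.
The unique mutual best reply is (C, X), giving (19, 17).
Player 1 earns 19 sequentially versus 19 at the Nash outcome: unchanged.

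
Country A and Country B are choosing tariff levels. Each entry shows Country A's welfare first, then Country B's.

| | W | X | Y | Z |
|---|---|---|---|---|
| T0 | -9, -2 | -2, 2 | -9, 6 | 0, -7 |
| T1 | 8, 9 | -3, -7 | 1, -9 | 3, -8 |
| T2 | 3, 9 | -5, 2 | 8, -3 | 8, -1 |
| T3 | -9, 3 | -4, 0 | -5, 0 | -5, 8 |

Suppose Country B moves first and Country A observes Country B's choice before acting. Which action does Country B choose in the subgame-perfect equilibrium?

Backward induction with Country B moving first.
- W → Country A plays T1 (best of -9, 8, 3, -9); Country B gets 9.
- X → Country A plays T0 (best of -2, -3, -5, -4); Country B gets 2.
- Y → Country A plays T2 (best of -9, 1, 8, -5); Country B gets -3.
- Z → Country A plays T2 (best of 0, 3, 8, -5); Country B gets -1.
Maximizing over 9, 2, -3, -1, Country B chooses W. Subgame-perfect outcome: (T1, W) with payoffs (8, 9).

W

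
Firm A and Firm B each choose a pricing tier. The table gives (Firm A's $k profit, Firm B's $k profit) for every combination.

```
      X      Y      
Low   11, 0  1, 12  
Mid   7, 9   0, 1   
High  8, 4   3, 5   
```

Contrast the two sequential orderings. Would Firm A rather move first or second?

If Firm A leads: Firm B's best replies are Low→Y, Mid→X, High→Y; Firm A's induced payoffs 1, 7, 3; outcome (Mid, X), payoffs (7, 9).
If Firm B leads: Firm A's best replies are X→Low, Y→High; Firm B's induced payoffs 0, 5; outcome (High, Y), payoffs (3, 5).
Firm A gets 7 moving first and 3 moving second, so Firm A prefers to move first.

first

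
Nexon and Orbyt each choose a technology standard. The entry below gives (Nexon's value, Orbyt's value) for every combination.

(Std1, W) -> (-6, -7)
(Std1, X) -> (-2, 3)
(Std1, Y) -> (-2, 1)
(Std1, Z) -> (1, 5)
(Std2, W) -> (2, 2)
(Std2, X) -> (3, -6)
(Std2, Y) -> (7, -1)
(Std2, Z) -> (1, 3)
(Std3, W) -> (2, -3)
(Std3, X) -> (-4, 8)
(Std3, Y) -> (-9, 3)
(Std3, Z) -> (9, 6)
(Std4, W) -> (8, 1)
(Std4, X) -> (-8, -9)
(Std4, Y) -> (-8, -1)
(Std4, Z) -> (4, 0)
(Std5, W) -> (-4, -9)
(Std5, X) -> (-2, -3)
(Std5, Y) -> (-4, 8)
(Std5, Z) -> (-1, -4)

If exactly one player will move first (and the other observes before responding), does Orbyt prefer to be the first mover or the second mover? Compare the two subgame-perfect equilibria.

If Nexon leads: Orbyt's best replies are Std1→Z, Std2→Z, Std3→X, Std4→W, Std5→Y; Nexon's induced payoffs 1, 1, -4, 8, -4; outcome (Std4, W), payoffs (8, 1).
If Orbyt leads: Nexon's best replies are W→Std4, X→Std2, Y→Std2, Z→Std3; Orbyt's induced payoffs 1, -6, -1, 6; outcome (Std3, Z), payoffs (9, 6).
Orbyt gets 6 moving first and 1 moving second, so Orbyt prefers to move first.

first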